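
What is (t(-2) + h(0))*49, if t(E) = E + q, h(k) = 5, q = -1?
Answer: 98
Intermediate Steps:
t(E) = -1 + E (t(E) = E - 1 = -1 + E)
(t(-2) + h(0))*49 = ((-1 - 2) + 5)*49 = (-3 + 5)*49 = 2*49 = 98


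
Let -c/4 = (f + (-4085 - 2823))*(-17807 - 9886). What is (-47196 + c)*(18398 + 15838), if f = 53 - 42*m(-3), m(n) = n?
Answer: -25520609404224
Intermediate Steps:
f = 179 (f = 53 - 42*(-3) = 53 + 126 = 179)
c = -745384788 (c = -4*(179 + (-4085 - 2823))*(-17807 - 9886) = -4*(179 - 6908)*(-27693) = -(-26916)*(-27693) = -4*186346197 = -745384788)
(-47196 + c)*(18398 + 15838) = (-47196 - 745384788)*(18398 + 15838) = -745431984*34236 = -25520609404224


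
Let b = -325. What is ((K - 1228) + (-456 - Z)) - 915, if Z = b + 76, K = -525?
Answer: -2875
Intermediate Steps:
Z = -249 (Z = -325 + 76 = -249)
((K - 1228) + (-456 - Z)) - 915 = ((-525 - 1228) + (-456 - 1*(-249))) - 915 = (-1753 + (-456 + 249)) - 915 = (-1753 - 207) - 915 = -1960 - 915 = -2875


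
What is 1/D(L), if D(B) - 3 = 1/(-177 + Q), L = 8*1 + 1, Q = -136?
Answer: 313/938 ≈ 0.33369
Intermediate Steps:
L = 9 (L = 8 + 1 = 9)
D(B) = 938/313 (D(B) = 3 + 1/(-177 - 136) = 3 + 1/(-313) = 3 - 1/313 = 938/313)
1/D(L) = 1/(938/313) = 313/938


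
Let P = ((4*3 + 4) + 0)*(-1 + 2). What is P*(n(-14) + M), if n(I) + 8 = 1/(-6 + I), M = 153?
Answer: 11596/5 ≈ 2319.2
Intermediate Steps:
n(I) = -8 + 1/(-6 + I)
P = 16 (P = ((12 + 4) + 0)*1 = (16 + 0)*1 = 16*1 = 16)
P*(n(-14) + M) = 16*((49 - 8*(-14))/(-6 - 14) + 153) = 16*((49 + 112)/(-20) + 153) = 16*(-1/20*161 + 153) = 16*(-161/20 + 153) = 16*(2899/20) = 11596/5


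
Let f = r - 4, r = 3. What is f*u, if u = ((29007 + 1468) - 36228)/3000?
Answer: 5753/3000 ≈ 1.9177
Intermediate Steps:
f = -1 (f = 3 - 4 = -1)
u = -5753/3000 (u = (30475 - 36228)*(1/3000) = -5753*1/3000 = -5753/3000 ≈ -1.9177)
f*u = -1*(-5753/3000) = 5753/3000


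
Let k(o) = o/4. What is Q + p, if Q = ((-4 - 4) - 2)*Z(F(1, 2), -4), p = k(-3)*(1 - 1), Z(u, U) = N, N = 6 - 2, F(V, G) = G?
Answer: -40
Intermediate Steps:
k(o) = o/4 (k(o) = o*(1/4) = o/4)
N = 4
Z(u, U) = 4
p = 0 (p = ((1/4)*(-3))*(1 - 1) = -3/4*0 = 0)
Q = -40 (Q = ((-4 - 4) - 2)*4 = (-8 - 2)*4 = -10*4 = -40)
Q + p = -40 + 0 = -40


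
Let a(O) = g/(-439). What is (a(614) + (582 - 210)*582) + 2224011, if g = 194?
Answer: 1071385891/439 ≈ 2.4405e+6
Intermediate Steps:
a(O) = -194/439 (a(O) = 194/(-439) = 194*(-1/439) = -194/439)
(a(614) + (582 - 210)*582) + 2224011 = (-194/439 + (582 - 210)*582) + 2224011 = (-194/439 + 372*582) + 2224011 = (-194/439 + 216504) + 2224011 = 95045062/439 + 2224011 = 1071385891/439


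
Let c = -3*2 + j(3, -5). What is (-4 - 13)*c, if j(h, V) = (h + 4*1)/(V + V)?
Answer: 1139/10 ≈ 113.90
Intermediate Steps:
j(h, V) = (4 + h)/(2*V) (j(h, V) = (h + 4)/((2*V)) = (4 + h)*(1/(2*V)) = (4 + h)/(2*V))
c = -67/10 (c = -3*2 + (½)*(4 + 3)/(-5) = -6 + (½)*(-⅕)*7 = -6 - 7/10 = -67/10 ≈ -6.7000)
(-4 - 13)*c = (-4 - 13)*(-67/10) = -17*(-67/10) = 1139/10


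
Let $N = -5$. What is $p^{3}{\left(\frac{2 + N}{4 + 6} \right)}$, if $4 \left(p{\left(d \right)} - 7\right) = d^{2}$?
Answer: $\frac{22164361129}{64000000} \approx 346.32$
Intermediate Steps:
$p{\left(d \right)} = 7 + \frac{d^{2}}{4}$
$p^{3}{\left(\frac{2 + N}{4 + 6} \right)} = \left(7 + \frac{\left(\frac{2 - 5}{4 + 6}\right)^{2}}{4}\right)^{3} = \left(7 + \frac{\left(- \frac{3}{10}\right)^{2}}{4}\right)^{3} = \left(7 + \frac{1}{4} \cdot \frac{9}{100}\right)^{3} = \left(7 + \frac{9}{400}\right)^{3} = \left(\frac{2809}{400}\right)^{3} = \frac{22164361129}{64000000}$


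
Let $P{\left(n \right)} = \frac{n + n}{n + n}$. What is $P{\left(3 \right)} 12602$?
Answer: $12602$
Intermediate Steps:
$P{\left(n \right)} = 1$ ($P{\left(n \right)} = \frac{2 n}{2 n} = 2 n \frac{1}{2 n} = 1$)
$P{\left(3 \right)} 12602 = 1 \cdot 12602 = 12602$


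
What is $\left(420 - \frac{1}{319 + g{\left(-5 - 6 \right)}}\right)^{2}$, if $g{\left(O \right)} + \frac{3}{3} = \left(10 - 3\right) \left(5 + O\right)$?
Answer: $\frac{13437214561}{76176} \approx 1.764 \cdot 10^{5}$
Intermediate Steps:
$g{\left(O \right)} = 34 + 7 O$ ($g{\left(O \right)} = -1 + \left(10 - 3\right) \left(5 + O\right) = -1 + 7 \left(5 + O\right) = -1 + \left(35 + 7 O\right) = 34 + 7 O$)
$\left(420 - \frac{1}{319 + g{\left(-5 - 6 \right)}}\right)^{2} = \left(420 - \frac{1}{319 + \left(34 + 7 \left(-5 - 6\right)\right)}\right)^{2} = \left(420 - \frac{1}{319 + \left(34 + 7 \left(-11\right)\right)}\right)^{2} = \left(420 - \frac{1}{319 + \left(34 - 77\right)}\right)^{2} = \left(420 - \frac{1}{319 - 43}\right)^{2} = \left(420 - \frac{1}{276}\right)^{2} = \left(\frac{115919}{276}\right)^{2} = \frac{13437214561}{76176}$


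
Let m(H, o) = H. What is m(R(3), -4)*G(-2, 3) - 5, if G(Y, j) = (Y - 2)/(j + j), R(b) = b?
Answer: -7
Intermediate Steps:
G(Y, j) = (-2 + Y)/(2*j) (G(Y, j) = (-2 + Y)/((2*j)) = (-2 + Y)*(1/(2*j)) = (-2 + Y)/(2*j))
m(R(3), -4)*G(-2, 3) - 5 = 3*((½)*(-2 - 2)/3) - 5 = 3*((½)*(⅓)*(-4)) - 5 = 3*(-⅔) - 5 = -2 - 5 = -7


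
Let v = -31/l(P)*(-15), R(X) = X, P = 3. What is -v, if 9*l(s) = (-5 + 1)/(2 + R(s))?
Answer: 20925/4 ≈ 5231.3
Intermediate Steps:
l(s) = -4/(9*(2 + s)) (l(s) = ((-5 + 1)/(2 + s))/9 = (-4/(2 + s))/9 = -4/(9*(2 + s)))
v = -20925/4 (v = -31/((-4/(18 + 9*3)))*(-15) = -31/((-4/(18 + 27)))*(-15) = -31/((-4/45))*(-15) = -31/((-4*1/45))*(-15) = -31/(-4/45)*(-15) = -31*(-45/4)*(-15) = (1395/4)*(-15) = -20925/4 ≈ -5231.3)
-v = -1*(-20925/4) = 20925/4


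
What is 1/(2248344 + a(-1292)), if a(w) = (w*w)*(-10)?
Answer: -1/14444296 ≈ -6.9231e-8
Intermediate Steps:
a(w) = -10*w² (a(w) = w²*(-10) = -10*w²)
1/(2248344 + a(-1292)) = 1/(2248344 - 10*(-1292)²) = 1/(2248344 - 10*1669264) = 1/(2248344 - 16692640) = 1/(-14444296) = -1/14444296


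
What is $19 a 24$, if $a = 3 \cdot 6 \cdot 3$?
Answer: $24624$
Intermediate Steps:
$a = 54$ ($a = 18 \cdot 3 = 54$)
$19 a 24 = 19 \cdot 54 \cdot 24 = 1026 \cdot 24 = 24624$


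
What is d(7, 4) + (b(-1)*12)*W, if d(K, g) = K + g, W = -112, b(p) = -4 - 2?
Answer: 8075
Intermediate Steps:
b(p) = -6
d(7, 4) + (b(-1)*12)*W = (7 + 4) - 6*12*(-112) = 11 - 72*(-112) = 11 + 8064 = 8075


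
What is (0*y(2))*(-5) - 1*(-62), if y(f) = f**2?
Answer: 62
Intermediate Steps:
(0*y(2))*(-5) - 1*(-62) = (0*2**2)*(-5) - 1*(-62) = (0*4)*(-5) + 62 = 0*(-5) + 62 = 0 + 62 = 62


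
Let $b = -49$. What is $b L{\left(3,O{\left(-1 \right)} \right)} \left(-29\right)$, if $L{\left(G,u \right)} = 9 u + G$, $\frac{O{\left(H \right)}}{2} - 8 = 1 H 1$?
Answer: $183309$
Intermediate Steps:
$O{\left(H \right)} = 16 + 2 H$ ($O{\left(H \right)} = 16 + 2 \cdot 1 H 1 = 16 + 2 H 1 = 16 + 2 H$)
$L{\left(G,u \right)} = G + 9 u$
$b L{\left(3,O{\left(-1 \right)} \right)} \left(-29\right) = - 49 \left(3 + 9 \left(16 + 2 \left(-1\right)\right)\right) \left(-29\right) = - 49 \left(3 + 9 \left(16 - 2\right)\right) \left(-29\right) = - 49 \left(3 + 9 \cdot 14\right) \left(-29\right) = - 49 \left(3 + 126\right) \left(-29\right) = \left(-49\right) 129 \left(-29\right) = \left(-6321\right) \left(-29\right) = 183309$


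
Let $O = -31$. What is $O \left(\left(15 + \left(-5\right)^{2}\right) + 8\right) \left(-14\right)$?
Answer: $20832$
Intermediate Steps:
$O \left(\left(15 + \left(-5\right)^{2}\right) + 8\right) \left(-14\right) = - 31 \left(\left(15 + \left(-5\right)^{2}\right) + 8\right) \left(-14\right) = - 31 \left(\left(15 + 25\right) + 8\right) \left(-14\right) = - 31 \left(40 + 8\right) \left(-14\right) = \left(-31\right) 48 \left(-14\right) = \left(-1488\right) \left(-14\right) = 20832$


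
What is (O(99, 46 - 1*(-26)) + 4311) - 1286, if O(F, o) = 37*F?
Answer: 6688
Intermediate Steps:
(O(99, 46 - 1*(-26)) + 4311) - 1286 = (37*99 + 4311) - 1286 = (3663 + 4311) - 1286 = 7974 - 1286 = 6688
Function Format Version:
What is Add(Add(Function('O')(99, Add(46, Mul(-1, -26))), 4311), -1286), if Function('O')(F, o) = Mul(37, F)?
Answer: 6688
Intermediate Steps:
Add(Add(Function('O')(99, Add(46, Mul(-1, -26))), 4311), -1286) = Add(Add(Mul(37, 99), 4311), -1286) = Add(Add(3663, 4311), -1286) = Add(7974, -1286) = 6688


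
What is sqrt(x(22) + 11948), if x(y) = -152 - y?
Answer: 29*sqrt(14) ≈ 108.51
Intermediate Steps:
sqrt(x(22) + 11948) = sqrt((-152 - 1*22) + 11948) = sqrt((-152 - 22) + 11948) = sqrt(-174 + 11948) = sqrt(11774) = 29*sqrt(14)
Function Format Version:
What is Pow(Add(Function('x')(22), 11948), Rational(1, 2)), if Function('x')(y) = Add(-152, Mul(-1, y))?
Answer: Mul(29, Pow(14, Rational(1, 2))) ≈ 108.51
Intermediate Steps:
Pow(Add(Function('x')(22), 11948), Rational(1, 2)) = Pow(Add(Add(-152, Mul(-1, 22)), 11948), Rational(1, 2)) = Pow(Add(Add(-152, -22), 11948), Rational(1, 2)) = Pow(Add(-174, 11948), Rational(1, 2)) = Pow(11774, Rational(1, 2)) = Mul(29, Pow(14, Rational(1, 2)))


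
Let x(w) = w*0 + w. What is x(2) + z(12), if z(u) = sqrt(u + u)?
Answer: 2 + 2*sqrt(6) ≈ 6.8990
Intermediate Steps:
z(u) = sqrt(2)*sqrt(u) (z(u) = sqrt(2*u) = sqrt(2)*sqrt(u))
x(w) = w (x(w) = 0 + w = w)
x(2) + z(12) = 2 + sqrt(2)*sqrt(12) = 2 + sqrt(2)*(2*sqrt(3)) = 2 + 2*sqrt(6)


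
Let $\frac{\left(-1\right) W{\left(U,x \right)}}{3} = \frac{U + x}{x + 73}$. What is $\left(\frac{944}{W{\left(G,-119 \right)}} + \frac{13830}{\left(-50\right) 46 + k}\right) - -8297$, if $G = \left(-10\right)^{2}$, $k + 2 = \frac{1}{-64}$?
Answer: $\frac{63228090305}{8397753} \approx 7529.2$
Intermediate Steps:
$k = - \frac{129}{64}$ ($k = -2 + \frac{1}{-64} = -2 - \frac{1}{64} = - \frac{129}{64} \approx -2.0156$)
$G = 100$
$W{\left(U,x \right)} = - \frac{3 \left(U + x\right)}{73 + x}$ ($W{\left(U,x \right)} = - 3 \frac{U + x}{x + 73} = - 3 \frac{U + x}{73 + x} = - \frac{3 \left(U + x\right)}{73 + x}$)
$\left(\frac{944}{W{\left(G,-119 \right)}} + \frac{13830}{\left(-50\right) 46 + k}\right) - -8297 = \left(\frac{944}{3 \frac{1}{73 - 119} \left(\left(-1\right) 100 - -119\right)} + \frac{13830}{\left(-50\right) 46 - \frac{129}{64}}\right) - -8297 = \left(\frac{944}{3 \frac{1}{-46} \left(-100 + 119\right)} + \frac{13830}{-2300 - \frac{129}{64}}\right) + 8297 = \left(\frac{944}{3 \left(- \frac{1}{46}\right) 19} + \frac{13830}{- \frac{147329}{64}}\right) + 8297 = \left(\frac{944}{- \frac{57}{46}} + 13830 \left(- \frac{64}{147329}\right)\right) + 8297 = \left(944 \left(- \frac{46}{57}\right) - \frac{885120}{147329}\right) + 8297 = \left(- \frac{43424}{57} - \frac{885120}{147329}\right) + 8297 = - \frac{6448066336}{8397753} + 8297 = \frac{63228090305}{8397753}$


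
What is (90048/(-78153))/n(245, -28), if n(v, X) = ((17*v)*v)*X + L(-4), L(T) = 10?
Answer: 15008/372163153195 ≈ 4.0326e-8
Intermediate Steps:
n(v, X) = 10 + 17*X*v**2 (n(v, X) = ((17*v)*v)*X + 10 = (17*v**2)*X + 10 = 17*X*v**2 + 10 = 10 + 17*X*v**2)
(90048/(-78153))/n(245, -28) = (90048/(-78153))/(10 + 17*(-28)*245**2) = (90048*(-1/78153))/(10 + 17*(-28)*60025) = -30016/(26051*(10 - 28571900)) = -30016/26051/(-28571890) = -30016/26051*(-1/28571890) = 15008/372163153195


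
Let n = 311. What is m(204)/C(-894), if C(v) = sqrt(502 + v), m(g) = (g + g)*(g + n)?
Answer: -52530*I*sqrt(2)/7 ≈ -10613.0*I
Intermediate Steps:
m(g) = 2*g*(311 + g) (m(g) = (g + g)*(g + 311) = (2*g)*(311 + g) = 2*g*(311 + g))
m(204)/C(-894) = (2*204*(311 + 204))/(sqrt(502 - 894)) = (2*204*515)/(sqrt(-392)) = 210120/((14*I*sqrt(2))) = 210120*(-I*sqrt(2)/28) = -52530*I*sqrt(2)/7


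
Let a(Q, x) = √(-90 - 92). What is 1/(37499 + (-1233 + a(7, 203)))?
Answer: 18133/657611469 - I*√182/1315222938 ≈ 2.7574e-5 - 1.0257e-8*I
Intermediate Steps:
a(Q, x) = I*√182 (a(Q, x) = √(-182) = I*√182)
1/(37499 + (-1233 + a(7, 203))) = 1/(37499 + (-1233 + I*√182)) = 1/(36266 + I*√182)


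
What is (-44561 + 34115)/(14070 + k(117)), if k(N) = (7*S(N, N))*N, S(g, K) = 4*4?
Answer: -1741/4529 ≈ -0.38441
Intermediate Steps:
S(g, K) = 16
k(N) = 112*N (k(N) = (7*16)*N = 112*N)
(-44561 + 34115)/(14070 + k(117)) = (-44561 + 34115)/(14070 + 112*117) = -10446/(14070 + 13104) = -10446/27174 = -10446*1/27174 = -1741/4529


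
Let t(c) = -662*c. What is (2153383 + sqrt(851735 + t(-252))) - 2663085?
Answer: -509702 + sqrt(1018559) ≈ -5.0869e+5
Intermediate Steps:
(2153383 + sqrt(851735 + t(-252))) - 2663085 = (2153383 + sqrt(851735 - 662*(-252))) - 2663085 = (2153383 + sqrt(851735 + 166824)) - 2663085 = (2153383 + sqrt(1018559)) - 2663085 = -509702 + sqrt(1018559)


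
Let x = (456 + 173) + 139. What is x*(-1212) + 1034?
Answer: -929782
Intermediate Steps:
x = 768 (x = 629 + 139 = 768)
x*(-1212) + 1034 = 768*(-1212) + 1034 = -930816 + 1034 = -929782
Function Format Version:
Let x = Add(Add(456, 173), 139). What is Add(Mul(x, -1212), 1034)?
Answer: -929782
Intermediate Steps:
x = 768 (x = Add(629, 139) = 768)
Add(Mul(x, -1212), 1034) = Add(Mul(768, -1212), 1034) = Add(-930816, 1034) = -929782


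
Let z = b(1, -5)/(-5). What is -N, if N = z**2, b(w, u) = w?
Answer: -1/25 ≈ -0.040000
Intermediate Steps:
z = -1/5 (z = 1/(-5) = -1/5*1 = -1/5 ≈ -0.20000)
N = 1/25 (N = (-1/5)**2 = 1/25 ≈ 0.040000)
-N = -1*1/25 = -1/25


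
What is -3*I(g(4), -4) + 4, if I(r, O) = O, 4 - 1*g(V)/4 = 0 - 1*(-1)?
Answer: 16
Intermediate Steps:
g(V) = 12 (g(V) = 16 - 4*(0 - 1*(-1)) = 16 - 4*(0 + 1) = 16 - 4*1 = 16 - 4 = 12)
-3*I(g(4), -4) + 4 = -3*(-4) + 4 = 12 + 4 = 16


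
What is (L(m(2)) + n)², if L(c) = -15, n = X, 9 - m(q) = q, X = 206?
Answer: 36481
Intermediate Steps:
m(q) = 9 - q
n = 206
(L(m(2)) + n)² = (-15 + 206)² = 191² = 36481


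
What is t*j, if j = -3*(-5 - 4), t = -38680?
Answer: -1044360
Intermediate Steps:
j = 27 (j = -3*(-9) = 27)
t*j = -38680*27 = -1044360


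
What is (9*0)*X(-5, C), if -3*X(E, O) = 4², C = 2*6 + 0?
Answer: 0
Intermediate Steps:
C = 12 (C = 12 + 0 = 12)
X(E, O) = -16/3 (X(E, O) = -⅓*4² = -⅓*16 = -16/3)
(9*0)*X(-5, C) = (9*0)*(-16/3) = 0*(-16/3) = 0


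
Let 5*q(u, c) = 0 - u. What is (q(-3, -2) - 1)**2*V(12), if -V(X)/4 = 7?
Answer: -112/25 ≈ -4.4800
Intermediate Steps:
V(X) = -28 (V(X) = -4*7 = -28)
q(u, c) = -u/5 (q(u, c) = (0 - u)/5 = (-u)/5 = -u/5)
(q(-3, -2) - 1)**2*V(12) = (-1/5*(-3) - 1)**2*(-28) = (3/5 - 1)**2*(-28) = (-2/5)**2*(-28) = (4/25)*(-28) = -112/25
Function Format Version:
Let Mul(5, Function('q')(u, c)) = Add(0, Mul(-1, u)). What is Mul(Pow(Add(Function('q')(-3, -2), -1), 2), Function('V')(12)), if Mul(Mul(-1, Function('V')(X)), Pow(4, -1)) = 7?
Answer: Rational(-112, 25) ≈ -4.4800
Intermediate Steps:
Function('V')(X) = -28 (Function('V')(X) = Mul(-4, 7) = -28)
Function('q')(u, c) = Mul(Rational(-1, 5), u) (Function('q')(u, c) = Mul(Rational(1, 5), Add(0, Mul(-1, u))) = Mul(Rational(1, 5), Mul(-1, u)) = Mul(Rational(-1, 5), u))
Mul(Pow(Add(Function('q')(-3, -2), -1), 2), Function('V')(12)) = Mul(Pow(Add(Mul(Rational(-1, 5), -3), -1), 2), -28) = Mul(Pow(Add(Rational(3, 5), -1), 2), -28) = Mul(Pow(Rational(-2, 5), 2), -28) = Mul(Rational(4, 25), -28) = Rational(-112, 25)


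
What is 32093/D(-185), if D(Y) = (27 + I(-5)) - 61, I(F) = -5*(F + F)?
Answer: 32093/16 ≈ 2005.8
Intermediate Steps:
I(F) = -10*F
D(Y) = 16 (D(Y) = (27 - 10*(-5)) - 61 = (27 + 50) - 61 = 77 - 61 = 16)
32093/D(-185) = 32093/16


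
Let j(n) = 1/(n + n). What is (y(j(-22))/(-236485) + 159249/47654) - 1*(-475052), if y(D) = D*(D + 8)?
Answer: 5182299670396915637/10908833591920 ≈ 4.7506e+5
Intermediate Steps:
j(n) = 1/(2*n)
y(D) = D*(8 + D)
(y(j(-22))/(-236485) + 159249/47654) - 1*(-475052) = ((((½)/(-22))*(8 + (½)/(-22)))/(-236485) + 159249/47654) - 1*(-475052) = ((((½)*(-1/22))*(8 + (½)*(-1/22)))*(-1/236485) + 159249*(1/47654)) + 475052 = (-(8 - 1/44)/44*(-1/236485) + 159249/47654) + 475052 = (-1/44*351/44*(-1/236485) + 159249/47654) + 475052 = (-351/1936*(-1/236485) + 159249/47654) + 475052 = (351/457834960 + 159249/47654) + 475052 = 36454888135797/10908833591920 + 475052 = 5182299670396915637/10908833591920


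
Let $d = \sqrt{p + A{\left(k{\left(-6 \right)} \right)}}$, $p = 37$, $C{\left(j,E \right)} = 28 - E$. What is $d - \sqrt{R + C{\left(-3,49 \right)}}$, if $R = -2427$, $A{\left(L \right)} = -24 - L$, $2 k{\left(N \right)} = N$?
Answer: $4 - 12 i \sqrt{17} \approx 4.0 - 49.477 i$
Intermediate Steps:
$k{\left(N \right)} = \frac{N}{2}$
$d = 4$ ($d = \sqrt{37 - \left(24 + \frac{1}{2} \left(-6\right)\right)} = \sqrt{37 - 21} = \sqrt{16} = 4$)
$d - \sqrt{R + C{\left(-3,49 \right)}} = 4 - \sqrt{-2427 + \left(28 - 49\right)} = 4 - \sqrt{-2427 - 21} = 4 - \sqrt{-2448} = 4 - 12 i \sqrt{17}$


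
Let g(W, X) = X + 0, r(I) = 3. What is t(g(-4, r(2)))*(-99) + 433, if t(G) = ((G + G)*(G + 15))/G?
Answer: -3131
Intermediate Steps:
g(W, X) = X
t(G) = 30 + 2*G (t(G) = ((2*G)*(15 + G))/G = (2*G*(15 + G))/G = 30 + 2*G)
t(g(-4, r(2)))*(-99) + 433 = (30 + 2*3)*(-99) + 433 = (30 + 6)*(-99) + 433 = 36*(-99) + 433 = -3564 + 433 = -3131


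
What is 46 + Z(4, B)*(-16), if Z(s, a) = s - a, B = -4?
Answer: -82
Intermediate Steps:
46 + Z(4, B)*(-16) = 46 + (4 - 1*(-4))*(-16) = 46 + (4 + 4)*(-16) = 46 + 8*(-16) = 46 - 128 = -82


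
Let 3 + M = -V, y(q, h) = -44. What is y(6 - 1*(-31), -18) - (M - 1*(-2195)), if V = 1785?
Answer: -451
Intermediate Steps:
M = -1788 (M = -3 - 1*1785 = -3 - 1785 = -1788)
y(6 - 1*(-31), -18) - (M - 1*(-2195)) = -44 - (-1788 - 1*(-2195)) = -44 - (-1788 + 2195) = -44 - 1*407 = -44 - 407 = -451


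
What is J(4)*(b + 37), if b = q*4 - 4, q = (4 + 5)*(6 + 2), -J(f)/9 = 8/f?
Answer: -5778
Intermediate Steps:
J(f) = -72/f
q = 72 (q = 9*8 = 72)
b = 284 (b = 72*4 - 4 = 288 - 4 = 284)
J(4)*(b + 37) = (-72/4)*(284 + 37) = -72*¼*321 = -18*321 = -5778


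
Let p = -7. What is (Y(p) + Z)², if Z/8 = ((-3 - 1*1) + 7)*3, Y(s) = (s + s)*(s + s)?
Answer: 71824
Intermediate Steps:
Y(s) = 4*s² (Y(s) = (2*s)*(2*s) = 4*s²)
Z = 72 (Z = 8*(((-3 - 1*1) + 7)*3) = 8*(((-3 - 1) + 7)*3) = 8*((-4 + 7)*3) = 8*(3*3) = 8*9 = 72)
(Y(p) + Z)² = (4*(-7)² + 72)² = (4*49 + 72)² = (196 + 72)² = 268² = 71824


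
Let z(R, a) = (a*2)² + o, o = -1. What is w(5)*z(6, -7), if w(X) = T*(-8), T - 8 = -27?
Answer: 29640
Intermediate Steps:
T = -19 (T = 8 - 27 = -19)
w(X) = 152 (w(X) = -19*(-8) = 152)
z(R, a) = -1 + 4*a² (z(R, a) = (a*2)² - 1 = (2*a)² - 1 = 4*a² - 1 = -1 + 4*a²)
w(5)*z(6, -7) = 152*(-1 + 4*(-7)²) = 152*(-1 + 4*49) = 152*(-1 + 196) = 152*195 = 29640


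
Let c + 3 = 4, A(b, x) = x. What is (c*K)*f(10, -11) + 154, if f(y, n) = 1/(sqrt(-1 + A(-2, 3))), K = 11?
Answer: 154 + 11*sqrt(2)/2 ≈ 161.78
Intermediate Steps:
c = 1 (c = -3 + 4 = 1)
f(y, n) = sqrt(2)/2 (f(y, n) = 1/(sqrt(-1 + 3)) = 1/(sqrt(2)) = sqrt(2)/2)
(c*K)*f(10, -11) + 154 = (1*11)*(sqrt(2)/2) + 154 = 11*(sqrt(2)/2) + 154 = 11*sqrt(2)/2 + 154 = 154 + 11*sqrt(2)/2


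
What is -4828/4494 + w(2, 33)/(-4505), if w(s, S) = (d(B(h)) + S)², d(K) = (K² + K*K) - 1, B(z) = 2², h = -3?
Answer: -20078782/10122735 ≈ -1.9835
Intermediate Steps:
B(z) = 4
d(K) = -1 + 2*K² (d(K) = (K² + K²) - 1 = 2*K² - 1 = -1 + 2*K²)
w(s, S) = (31 + S)² (w(s, S) = ((-1 + 2*4²) + S)² = ((-1 + 2*16) + S)² = ((-1 + 32) + S)² = (31 + S)²)
-4828/4494 + w(2, 33)/(-4505) = -4828/4494 + (31 + 33)²/(-4505) = -4828*1/4494 + 64²*(-1/4505) = -2414/2247 + 4096*(-1/4505) = -2414/2247 - 4096/4505 = -20078782/10122735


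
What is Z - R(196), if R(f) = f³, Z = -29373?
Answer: -7558909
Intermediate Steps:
Z - R(196) = -29373 - 1*196³ = -29373 - 1*7529536 = -29373 - 7529536 = -7558909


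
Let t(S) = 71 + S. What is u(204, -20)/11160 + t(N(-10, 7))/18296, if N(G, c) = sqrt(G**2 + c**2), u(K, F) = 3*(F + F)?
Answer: -11693/1701528 + sqrt(149)/18296 ≈ -0.0062049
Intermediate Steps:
u(K, F) = 6*F (u(K, F) = 3*(2*F) = 6*F)
u(204, -20)/11160 + t(N(-10, 7))/18296 = (6*(-20))/11160 + (71 + sqrt((-10)**2 + 7**2))/18296 = -120*1/11160 + (71 + sqrt(100 + 49))*(1/18296) = -1/93 + (71 + sqrt(149))*(1/18296) = -1/93 + (71/18296 + sqrt(149)/18296) = -11693/1701528 + sqrt(149)/18296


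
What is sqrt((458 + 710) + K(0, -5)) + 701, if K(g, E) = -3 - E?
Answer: 701 + 3*sqrt(130) ≈ 735.21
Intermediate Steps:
sqrt((458 + 710) + K(0, -5)) + 701 = sqrt((458 + 710) + (-3 - 1*(-5))) + 701 = sqrt(1168 + (-3 + 5)) + 701 = sqrt(1168 + 2) + 701 = sqrt(1170) + 701 = 3*sqrt(130) + 701 = 701 + 3*sqrt(130)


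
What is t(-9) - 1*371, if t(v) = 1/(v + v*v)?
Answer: -26711/72 ≈ -370.99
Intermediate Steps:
t(v) = 1/(v + v²)
t(-9) - 1*371 = 1/((-9)*(1 - 9)) - 1*371 = -⅑/(-8) - 371 = -⅑*(-⅛) - 371 = 1/72 - 371 = -26711/72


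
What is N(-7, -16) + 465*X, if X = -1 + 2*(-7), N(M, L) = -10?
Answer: -6985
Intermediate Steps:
X = -15 (X = -1 - 14 = -15)
N(-7, -16) + 465*X = -10 + 465*(-15) = -10 - 6975 = -6985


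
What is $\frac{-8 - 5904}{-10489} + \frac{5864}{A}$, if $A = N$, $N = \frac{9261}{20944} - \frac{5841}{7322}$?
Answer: $- \frac{673712371954856}{40850805537} \approx -16492.0$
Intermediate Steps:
$N = - \frac{3894633}{10953712}$ ($N = 9261 \cdot \frac{1}{20944} - \frac{5841}{7322} = \frac{1323}{2992} - \frac{5841}{7322} = - \frac{3894633}{10953712} \approx -0.35555$)
$A = - \frac{3894633}{10953712} \approx -0.35555$
$\frac{-8 - 5904}{-10489} + \frac{5864}{A} = \frac{-8 - 5904}{-10489} + \frac{5864}{- \frac{3894633}{10953712}} = \left(-8 - 5904\right) \left(- \frac{1}{10489}\right) + 5864 \left(- \frac{10953712}{3894633}\right) = \left(-5912\right) \left(- \frac{1}{10489}\right) - \frac{64232567168}{3894633} = \frac{5912}{10489} - \frac{64232567168}{3894633} = - \frac{673712371954856}{40850805537}$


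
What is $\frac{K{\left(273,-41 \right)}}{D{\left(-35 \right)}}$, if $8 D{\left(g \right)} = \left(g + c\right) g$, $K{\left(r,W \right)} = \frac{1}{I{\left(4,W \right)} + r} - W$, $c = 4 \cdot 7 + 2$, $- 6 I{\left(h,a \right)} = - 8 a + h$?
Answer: $\frac{214208}{114275} \approx 1.8745$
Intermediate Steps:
$I{\left(h,a \right)} = - \frac{h}{6} + \frac{4 a}{3}$ ($I{\left(h,a \right)} = - \frac{- 8 a + h}{6} = - \frac{h - 8 a}{6} = - \frac{h}{6} + \frac{4 a}{3}$)
$c = 30$ ($c = 28 + 2 = 30$)
$K{\left(r,W \right)} = \frac{1}{- \frac{2}{3} + r + \frac{4 W}{3}} - W$ ($K{\left(r,W \right)} = \frac{1}{\left(\left(- \frac{1}{6}\right) 4 + \frac{4 W}{3}\right) + r} - W = \frac{1}{\left(- \frac{2}{3} + \frac{4 W}{3}\right) + r} - W = \frac{1}{- \frac{2}{3} + r + \frac{4 W}{3}} - W$)
$D{\left(g \right)} = \frac{g \left(30 + g\right)}{8}$ ($D{\left(g \right)} = \frac{\left(g + 30\right) g}{8} = \frac{\left(30 + g\right) g}{8} = \frac{g \left(30 + g\right)}{8}$)
$\frac{K{\left(273,-41 \right)}}{D{\left(-35 \right)}} = \frac{\frac{1}{-2 + 3 \cdot 273 + 4 \left(-41\right)} \left(3 - \left(-123\right) 273 - - 82 \left(-1 + 2 \left(-41\right)\right)\right)}{\frac{1}{8} \left(-35\right) \left(30 - 35\right)} = \frac{\frac{1}{-2 + 819 - 164} \left(3 + 33579 - - 82 \left(-1 - 82\right)\right)}{\frac{1}{8} \left(-35\right) \left(-5\right)} = \frac{\frac{1}{653} \left(3 + 33579 - \left(-82\right) \left(-83\right)\right)}{\frac{175}{8}} = \frac{3 + 33579 - 6806}{653} \cdot \frac{8}{175} = \frac{1}{653} \cdot 26776 \cdot \frac{8}{175} = \frac{26776}{653} \cdot \frac{8}{175} = \frac{214208}{114275}$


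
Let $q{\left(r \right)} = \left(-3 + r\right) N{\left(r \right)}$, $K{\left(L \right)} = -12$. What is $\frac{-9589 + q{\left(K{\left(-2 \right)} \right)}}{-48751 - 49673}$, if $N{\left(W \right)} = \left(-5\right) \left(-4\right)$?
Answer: $\frac{9889}{98424} \approx 0.10047$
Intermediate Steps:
$N{\left(W \right)} = 20$
$q{\left(r \right)} = -60 + 20 r$ ($q{\left(r \right)} = \left(-3 + r\right) 20 = -60 + 20 r$)
$\frac{-9589 + q{\left(K{\left(-2 \right)} \right)}}{-48751 - 49673} = \frac{-9589 + \left(-60 + 20 \left(-12\right)\right)}{-48751 - 49673} = \frac{-9589 - 300}{-98424} = \left(-9589 - 300\right) \left(- \frac{1}{98424}\right) = \left(-9889\right) \left(- \frac{1}{98424}\right) = \frac{9889}{98424}$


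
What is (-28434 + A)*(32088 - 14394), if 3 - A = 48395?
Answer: -1359359244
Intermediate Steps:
A = -48392 (A = 3 - 1*48395 = 3 - 48395 = -48392)
(-28434 + A)*(32088 - 14394) = (-28434 - 48392)*(32088 - 14394) = -76826*17694 = -1359359244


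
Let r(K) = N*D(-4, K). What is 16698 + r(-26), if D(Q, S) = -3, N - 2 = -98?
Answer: 16986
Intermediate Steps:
N = -96 (N = 2 - 98 = -96)
r(K) = 288 (r(K) = -96*(-3) = 288)
16698 + r(-26) = 16698 + 288 = 16986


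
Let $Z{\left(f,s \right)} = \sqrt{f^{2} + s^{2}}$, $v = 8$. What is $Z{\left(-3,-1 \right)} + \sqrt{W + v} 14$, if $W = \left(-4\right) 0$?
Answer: $\sqrt{10} + 28 \sqrt{2} \approx 42.76$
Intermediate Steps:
$W = 0$
$Z{\left(-3,-1 \right)} + \sqrt{W + v} 14 = \sqrt{\left(-3\right)^{2} + \left(-1\right)^{2}} + \sqrt{0 + 8} \cdot 14 = \sqrt{9 + 1} + \sqrt{8} \cdot 14 = \sqrt{10} + 2 \sqrt{2} \cdot 14 = \sqrt{10} + 28 \sqrt{2}$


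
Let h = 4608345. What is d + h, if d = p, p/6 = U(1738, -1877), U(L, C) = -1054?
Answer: 4602021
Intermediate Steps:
p = -6324 (p = 6*(-1054) = -6324)
d = -6324
d + h = -6324 + 4608345 = 4602021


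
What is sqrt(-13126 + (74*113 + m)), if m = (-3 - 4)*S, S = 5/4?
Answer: I*sqrt(19091)/2 ≈ 69.085*I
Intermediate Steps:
S = 5/4 (S = 5*(1/4) = 5/4 ≈ 1.2500)
m = -35/4 (m = (-3 - 4)*(5/4) = -7*5/4 = -35/4 ≈ -8.7500)
sqrt(-13126 + (74*113 + m)) = sqrt(-13126 + (74*113 - 35/4)) = sqrt(-13126 + (8362 - 35/4)) = sqrt(-13126 + 33413/4) = sqrt(-19091/4) = I*sqrt(19091)/2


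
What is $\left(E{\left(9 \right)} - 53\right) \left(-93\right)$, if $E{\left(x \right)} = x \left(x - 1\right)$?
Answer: $-1767$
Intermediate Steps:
$E{\left(x \right)} = x \left(-1 + x\right)$
$\left(E{\left(9 \right)} - 53\right) \left(-93\right) = \left(9 \left(-1 + 9\right) - 53\right) \left(-93\right) = \left(9 \cdot 8 - 53\right) \left(-93\right) = \left(72 - 53\right) \left(-93\right) = 19 \left(-93\right) = -1767$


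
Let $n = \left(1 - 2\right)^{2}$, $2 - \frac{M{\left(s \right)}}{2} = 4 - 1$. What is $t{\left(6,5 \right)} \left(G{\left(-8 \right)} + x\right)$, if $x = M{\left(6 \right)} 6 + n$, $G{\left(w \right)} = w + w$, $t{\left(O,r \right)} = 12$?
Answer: $-324$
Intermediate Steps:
$G{\left(w \right)} = 2 w$
$M{\left(s \right)} = -2$ ($M{\left(s \right)} = 4 - 2 \left(4 - 1\right) = 4 - 6 = -2$)
$n = 1$ ($n = \left(-1\right)^{2} = 1$)
$x = -11$ ($x = \left(-2\right) 6 + 1 = -12 + 1 = -11$)
$t{\left(6,5 \right)} \left(G{\left(-8 \right)} + x\right) = 12 \left(2 \left(-8\right) - 11\right) = 12 \left(-16 - 11\right) = 12 \left(-27\right) = -324$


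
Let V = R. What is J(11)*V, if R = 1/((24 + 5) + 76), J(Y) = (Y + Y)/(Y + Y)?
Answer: 1/105 ≈ 0.0095238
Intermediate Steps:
J(Y) = 1 (J(Y) = (2*Y)/((2*Y)) = (2*Y)*(1/(2*Y)) = 1)
R = 1/105 (R = 1/(29 + 76) = 1/105 ≈ 0.0095238)
V = 1/105 ≈ 0.0095238
J(11)*V = 1*(1/105) = 1/105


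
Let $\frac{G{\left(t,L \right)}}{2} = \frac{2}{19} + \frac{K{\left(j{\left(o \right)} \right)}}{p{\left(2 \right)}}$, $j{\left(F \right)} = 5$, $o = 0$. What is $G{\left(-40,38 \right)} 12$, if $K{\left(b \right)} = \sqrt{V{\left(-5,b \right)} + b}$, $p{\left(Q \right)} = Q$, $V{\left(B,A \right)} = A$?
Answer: $\frac{48}{19} + 12 \sqrt{10} \approx 40.474$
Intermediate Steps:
$K{\left(b \right)} = \sqrt{2} \sqrt{b}$ ($K{\left(b \right)} = \sqrt{b + b} = \sqrt{2 b} = \sqrt{2} \sqrt{b}$)
$G{\left(t,L \right)} = \frac{4}{19} + \sqrt{10}$ ($G{\left(t,L \right)} = 2 \left(\frac{2}{19} + \frac{\sqrt{2} \sqrt{5}}{2}\right) = 2 \left(2 \cdot \frac{1}{19} + \sqrt{10} \cdot \frac{1}{2}\right) = 2 \left(\frac{2}{19} + \frac{\sqrt{10}}{2}\right) = \frac{4}{19} + \sqrt{10}$)
$G{\left(-40,38 \right)} 12 = \left(\frac{4}{19} + \sqrt{10}\right) 12 = \frac{48}{19} + 12 \sqrt{10}$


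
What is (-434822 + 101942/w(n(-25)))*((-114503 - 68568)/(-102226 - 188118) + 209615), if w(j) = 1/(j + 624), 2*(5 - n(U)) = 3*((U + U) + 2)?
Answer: 540339938623816765/36293 ≈ 1.4888e+13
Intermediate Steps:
n(U) = 2 - 3*U (n(U) = 5 - 3*((U + U) + 2)/2 = 5 - 3*(2*U + 2)/2 = 5 - 3*(2 + 2*U)/2 = 5 - (6 + 6*U)/2 = 5 + (-3 - 3*U) = 2 - 3*U)
w(j) = 1/(624 + j)
(-434822 + 101942/w(n(-25)))*((-114503 - 68568)/(-102226 - 188118) + 209615) = (-434822 + 101942/(1/(624 + (2 - 3*(-25)))))*((-114503 - 68568)/(-102226 - 188118) + 209615) = (-434822 + 101942/(1/(624 + (2 + 75))))*(-183071/(-290344) + 209615) = (-434822 + 101942/(1/(624 + 77)))*(-183071*(-1/290344) + 209615) = (-434822 + 101942/(1/701))*(183071/290344 + 209615) = (-434822 + 101942/(1/701))*(60860640631/290344) = (-434822 + 101942*701)*(60860640631/290344) = (-434822 + 71461342)*(60860640631/290344) = 71026520*(60860640631/290344) = 540339938623816765/36293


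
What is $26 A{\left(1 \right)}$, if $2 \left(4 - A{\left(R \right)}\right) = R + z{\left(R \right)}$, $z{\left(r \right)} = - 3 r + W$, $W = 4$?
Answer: $78$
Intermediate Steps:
$z{\left(r \right)} = 4 - 3 r$ ($z{\left(r \right)} = - 3 r + 4 = 4 - 3 r$)
$A{\left(R \right)} = 2 + R$ ($A{\left(R \right)} = 4 - \frac{R - \left(-4 + 3 R\right)}{2} = 4 - \frac{4 - 2 R}{2} = 4 + \left(-2 + R\right) = 2 + R$)
$26 A{\left(1 \right)} = 26 \left(2 + 1\right) = 26 \cdot 3 = 78$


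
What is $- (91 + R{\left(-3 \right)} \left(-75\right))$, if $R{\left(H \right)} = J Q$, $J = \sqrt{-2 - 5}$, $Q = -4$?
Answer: $-91 - 300 i \sqrt{7} \approx -91.0 - 793.73 i$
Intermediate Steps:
$J = i \sqrt{7}$ ($J = \sqrt{-7} = i \sqrt{7} \approx 2.6458 i$)
$R{\left(H \right)} = - 4 i \sqrt{7}$ ($R{\left(H \right)} = i \sqrt{7} \left(-4\right) = - 4 i \sqrt{7}$)
$- (91 + R{\left(-3 \right)} \left(-75\right)) = - (91 + - 4 i \sqrt{7} \left(-75\right)) = - (91 + 300 i \sqrt{7}) = -91 - 300 i \sqrt{7}$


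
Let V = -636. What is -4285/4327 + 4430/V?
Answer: -10946935/1375986 ≈ -7.9557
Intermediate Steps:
-4285/4327 + 4430/V = -4285/4327 + 4430/(-636) = -4285*1/4327 + 4430*(-1/636) = -4285/4327 - 2215/318 = -10946935/1375986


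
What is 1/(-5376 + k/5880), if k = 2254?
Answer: -60/322537 ≈ -0.00018603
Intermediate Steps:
1/(-5376 + k/5880) = 1/(-5376 + 2254/5880) = 1/(-5376 + 2254*(1/5880)) = 1/(-5376 + 23/60) = 1/(-322537/60) = -60/322537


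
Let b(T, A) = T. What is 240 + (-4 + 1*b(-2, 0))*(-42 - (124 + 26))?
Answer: 1392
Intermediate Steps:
240 + (-4 + 1*b(-2, 0))*(-42 - (124 + 26)) = 240 + (-4 + 1*(-2))*(-42 - (124 + 26)) = 240 + (-4 - 2)*(-42 - 1*150) = 240 - 6*(-42 - 150) = 240 - 6*(-192) = 240 + 1152 = 1392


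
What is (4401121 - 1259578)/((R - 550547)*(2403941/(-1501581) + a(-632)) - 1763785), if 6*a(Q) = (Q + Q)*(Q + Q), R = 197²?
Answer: -1572427093161/68205765084232625 ≈ -2.3054e-5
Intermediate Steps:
R = 38809
a(Q) = 2*Q²/3 (a(Q) = ((Q + Q)*(Q + Q))/6 = ((2*Q)*(2*Q))/6 = (4*Q²)/6 = 2*Q²/3)
(4401121 - 1259578)/((R - 550547)*(2403941/(-1501581) + a(-632)) - 1763785) = (4401121 - 1259578)/((38809 - 550547)*(2403941/(-1501581) + (⅔)*(-632)²) - 1763785) = 3141543/(-511738*(2403941*(-1/1501581) + (⅔)*399424) - 1763785) = 3141543/(-511738*(-2403941/1501581 + 798848/3) - 1763785) = 3141543/(-511738*133280862985/500527 - 1763785) = 3141543/(-68204882262217930/500527 - 1763785) = 3141543/(-68205765084232625/500527) = 3141543*(-500527/68205765084232625) = -1572427093161/68205765084232625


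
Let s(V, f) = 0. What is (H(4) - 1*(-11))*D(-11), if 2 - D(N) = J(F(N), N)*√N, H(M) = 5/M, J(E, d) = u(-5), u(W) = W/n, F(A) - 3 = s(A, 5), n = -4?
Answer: 49/2 - 245*I*√11/16 ≈ 24.5 - 50.786*I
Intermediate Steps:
F(A) = 3 (F(A) = 3 + 0 = 3)
u(W) = -W/4 (u(W) = W/(-4) = W*(-¼) = -W/4)
J(E, d) = 5/4 (J(E, d) = -¼*(-5) = 5/4)
D(N) = 2 - 5*√N/4
(H(4) - 1*(-11))*D(-11) = (5/4 - 1*(-11))*(2 - 5*I*√11/4) = (5*(¼) + 11)*(2 - 5*I*√11/4) = (5/4 + 11)*(2 - 5*I*√11/4) = 49*(2 - 5*I*√11/4)/4 = 49/2 - 245*I*√11/16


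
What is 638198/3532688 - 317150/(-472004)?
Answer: 177703000999/208430358344 ≈ 0.85258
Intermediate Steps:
638198/3532688 - 317150/(-472004) = 638198*(1/3532688) - 317150*(-1/472004) = 319099/1766344 + 158575/236002 = 177703000999/208430358344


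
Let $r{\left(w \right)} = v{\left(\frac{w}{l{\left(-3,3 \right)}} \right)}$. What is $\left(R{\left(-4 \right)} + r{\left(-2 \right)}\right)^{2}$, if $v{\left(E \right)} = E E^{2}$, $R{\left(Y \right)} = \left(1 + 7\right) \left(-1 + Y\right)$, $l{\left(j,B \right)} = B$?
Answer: $\frac{1183744}{729} \approx 1623.8$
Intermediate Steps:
$R{\left(Y \right)} = -8 + 8 Y$ ($R{\left(Y \right)} = 8 \left(-1 + Y\right) = -8 + 8 Y$)
$v{\left(E \right)} = E^{3}$
$r{\left(w \right)} = \frac{w^{3}}{27}$ ($r{\left(w \right)} = \left(\frac{w}{3}\right)^{3} = \frac{w^{3}}{27}$)
$\left(R{\left(-4 \right)} + r{\left(-2 \right)}\right)^{2} = \left(\left(-8 + 8 \left(-4\right)\right) + \frac{\left(-2\right)^{3}}{27}\right)^{2} = \left(\left(-8 - 32\right) + \frac{1}{27} \left(-8\right)\right)^{2} = \left(-40 - \frac{8}{27}\right)^{2} = \left(- \frac{1088}{27}\right)^{2} = \frac{1183744}{729}$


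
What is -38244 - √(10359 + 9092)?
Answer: -38244 - √19451 ≈ -38384.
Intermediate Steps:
-38244 - √(10359 + 9092) = -38244 - √19451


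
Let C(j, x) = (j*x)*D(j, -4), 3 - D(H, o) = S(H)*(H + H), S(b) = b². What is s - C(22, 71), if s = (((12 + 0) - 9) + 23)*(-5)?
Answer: 33259536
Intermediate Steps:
D(H, o) = 3 - 2*H³ (D(H, o) = 3 - H²*(H + H) = 3 - H²*2*H = 3 - 2*H³)
s = -130 (s = ((12 - 9) + 23)*(-5) = (3 + 23)*(-5) = 26*(-5) = -130)
C(j, x) = j*x*(3 - 2*j³) (C(j, x) = (j*x)*(3 - 2*j³) = j*x*(3 - 2*j³))
s - C(22, 71) = -130 - 22*71*(3 - 2*22³) = -130 - 22*71*(3 - 2*10648) = -130 - 22*71*(3 - 21296) = -130 - 22*71*(-21293) = -130 - 1*(-33259666) = -130 + 33259666 = 33259536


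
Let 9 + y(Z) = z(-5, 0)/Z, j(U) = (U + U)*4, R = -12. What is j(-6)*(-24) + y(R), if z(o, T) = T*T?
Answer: 1143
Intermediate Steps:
z(o, T) = T**2
j(U) = 8*U (j(U) = (2*U)*4 = 8*U)
y(Z) = -9 (y(Z) = -9 + 0**2/Z = -9 + 0/Z = -9 + 0 = -9)
j(-6)*(-24) + y(R) = (8*(-6))*(-24) - 9 = -48*(-24) - 9 = 1152 - 9 = 1143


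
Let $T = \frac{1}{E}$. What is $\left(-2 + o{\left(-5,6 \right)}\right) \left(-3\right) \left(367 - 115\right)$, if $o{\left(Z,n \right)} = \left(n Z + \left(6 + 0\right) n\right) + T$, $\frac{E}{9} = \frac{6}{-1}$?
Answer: $-3010$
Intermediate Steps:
$E = -54$ ($E = 9 \frac{6}{-1} = 9 \cdot 6 \left(-1\right) = 9 \left(-6\right) = -54$)
$T = - \frac{1}{54}$ ($T = \frac{1}{-54} = - \frac{1}{54} \approx -0.018519$)
$o{\left(Z,n \right)} = - \frac{1}{54} + 6 n + Z n$ ($o{\left(Z,n \right)} = \left(n Z + \left(6 + 0\right) n\right) - \frac{1}{54} = \left(Z n + 6 n\right) - \frac{1}{54} = \left(6 n + Z n\right) - \frac{1}{54} = - \frac{1}{54} + 6 n + Z n$)
$\left(-2 + o{\left(-5,6 \right)}\right) \left(-3\right) \left(367 - 115\right) = \left(-2 - - \frac{323}{54}\right) \left(-3\right) \left(367 - 115\right) = \left(-2 - - \frac{323}{54}\right) \left(-3\right) 252 = \left(-2 + \frac{323}{54}\right) \left(-3\right) 252 = \frac{215}{54} \left(-3\right) 252 = \left(- \frac{215}{18}\right) 252 = -3010$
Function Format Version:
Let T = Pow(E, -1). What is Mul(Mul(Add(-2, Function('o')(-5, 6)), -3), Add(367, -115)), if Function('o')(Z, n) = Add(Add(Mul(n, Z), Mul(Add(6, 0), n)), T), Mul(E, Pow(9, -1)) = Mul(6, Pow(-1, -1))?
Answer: -3010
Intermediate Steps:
E = -54 (E = Mul(9, Mul(6, Pow(-1, -1))) = Mul(9, Mul(6, -1)) = Mul(9, -6) = -54)
T = Rational(-1, 54) (T = Pow(-54, -1) = Rational(-1, 54) ≈ -0.018519)
Function('o')(Z, n) = Add(Rational(-1, 54), Mul(6, n), Mul(Z, n)) (Function('o')(Z, n) = Add(Add(Mul(n, Z), Mul(Add(6, 0), n)), Rational(-1, 54)) = Add(Add(Mul(Z, n), Mul(6, n)), Rational(-1, 54)) = Add(Add(Mul(6, n), Mul(Z, n)), Rational(-1, 54)) = Add(Rational(-1, 54), Mul(6, n), Mul(Z, n)))
Mul(Mul(Add(-2, Function('o')(-5, 6)), -3), Add(367, -115)) = Mul(Mul(Add(-2, Add(Rational(-1, 54), Mul(6, 6), Mul(-5, 6))), -3), Add(367, -115)) = Mul(Mul(Add(-2, Add(Rational(-1, 54), 36, -30)), -3), 252) = Mul(Mul(Add(-2, Rational(323, 54)), -3), 252) = Mul(Mul(Rational(215, 54), -3), 252) = Mul(Rational(-215, 18), 252) = -3010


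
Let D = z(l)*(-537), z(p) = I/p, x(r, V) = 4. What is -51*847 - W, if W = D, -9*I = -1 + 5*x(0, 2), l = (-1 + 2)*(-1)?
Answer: -126190/3 ≈ -42063.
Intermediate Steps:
l = -1 (l = 1*(-1) = -1)
I = -19/9 (I = -(-1 + 5*4)/9 = -(-1 + 20)/9 = -⅑*19 = -19/9 ≈ -2.1111)
z(p) = -19/(9*p)
D = -3401/3 (D = -19/9/(-1)*(-537) = -19/9*(-1)*(-537) = (19/9)*(-537) = -3401/3 ≈ -1133.7)
W = -3401/3 ≈ -1133.7
-51*847 - W = -51*847 - 1*(-3401/3) = -43197 + 3401/3 = -126190/3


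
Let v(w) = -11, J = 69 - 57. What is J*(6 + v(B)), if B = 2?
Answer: -60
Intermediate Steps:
J = 12
J*(6 + v(B)) = 12*(6 - 11) = 12*(-5) = -60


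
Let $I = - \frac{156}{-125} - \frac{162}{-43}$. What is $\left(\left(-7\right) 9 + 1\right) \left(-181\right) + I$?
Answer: $\frac{60345208}{5375} \approx 11227.0$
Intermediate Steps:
$I = \frac{26958}{5375}$ ($I = \left(-156\right) \left(- \frac{1}{125}\right) - - \frac{162}{43} = \frac{156}{125} + \frac{162}{43} = \frac{26958}{5375} \approx 5.0154$)
$\left(\left(-7\right) 9 + 1\right) \left(-181\right) + I = \left(\left(-7\right) 9 + 1\right) \left(-181\right) + \frac{26958}{5375} = \left(-63 + 1\right) \left(-181\right) + \frac{26958}{5375} = \left(-62\right) \left(-181\right) + \frac{26958}{5375} = 11222 + \frac{26958}{5375} = \frac{60345208}{5375}$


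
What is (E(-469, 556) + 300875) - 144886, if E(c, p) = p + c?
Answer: 156076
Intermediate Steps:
E(c, p) = c + p
(E(-469, 556) + 300875) - 144886 = ((-469 + 556) + 300875) - 144886 = (87 + 300875) - 144886 = 300962 - 144886 = 156076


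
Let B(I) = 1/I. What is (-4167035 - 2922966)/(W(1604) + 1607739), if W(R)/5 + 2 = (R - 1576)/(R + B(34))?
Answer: -55238197791/12525817319 ≈ -4.4100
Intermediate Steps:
W(R) = -10 + 5*(-1576 + R)/(1/34 + R) (W(R) = -10 + 5*((R - 1576)/(R + 1/34)) = -10 + 5*((-1576 + R)/(R + 1/34)) = -10 + 5*((-1576 + R)/(1/34 + R)) = -10 + 5*(-1576 + R)/(1/34 + R))
(-4167035 - 2922966)/(W(1604) + 1607739) = (-4167035 - 2922966)/(10*(-26793 - 17*1604)/(1 + 34*1604) + 1607739) = -7090001/(10*(-26793 - 27268)/(1 + 54536) + 1607739) = -7090001/(10*(-54061)/54537 + 1607739) = -7090001/(10*(1/54537)*(-54061) + 1607739) = -7090001/(-77230/7791 + 1607739) = -7090001/12525817319/7791 = -7090001*7791/12525817319 = -55238197791/12525817319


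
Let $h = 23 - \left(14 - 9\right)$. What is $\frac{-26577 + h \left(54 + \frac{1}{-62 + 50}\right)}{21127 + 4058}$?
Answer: $- \frac{17071}{16790} \approx -1.0167$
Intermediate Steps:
$h = 18$ ($h = 23 - 5 = 18$)
$\frac{-26577 + h \left(54 + \frac{1}{-62 + 50}\right)}{21127 + 4058} = \frac{-26577 + 18 \left(54 + \frac{1}{-62 + 50}\right)}{21127 + 4058} = \frac{-26577 + 18 \left(54 + \frac{1}{-12}\right)}{25185} = \left(-26577 + 18 \left(54 - \frac{1}{12}\right)\right) \frac{1}{25185} = \left(-26577 + 18 \cdot \frac{647}{12}\right) \frac{1}{25185} = \left(-26577 + \frac{1941}{2}\right) \frac{1}{25185} = \left(- \frac{51213}{2}\right) \frac{1}{25185} = - \frac{17071}{16790}$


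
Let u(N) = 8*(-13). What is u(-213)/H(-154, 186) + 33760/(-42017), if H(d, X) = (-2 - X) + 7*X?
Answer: -20989204/23403469 ≈ -0.89684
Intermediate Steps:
H(d, X) = -2 + 6*X
u(N) = -104
u(-213)/H(-154, 186) + 33760/(-42017) = -104/(-2 + 6*186) + 33760/(-42017) = -104/(-2 + 1116) + 33760*(-1/42017) = -104/1114 - 33760/42017 = -104*1/1114 - 33760/42017 = -52/557 - 33760/42017 = -20989204/23403469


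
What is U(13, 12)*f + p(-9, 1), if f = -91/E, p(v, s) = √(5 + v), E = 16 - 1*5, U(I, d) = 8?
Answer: -728/11 + 2*I ≈ -66.182 + 2.0*I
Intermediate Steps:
E = 11 (E = 16 - 5 = 11)
f = -91/11 ≈ -8.2727
U(13, 12)*f + p(-9, 1) = 8*(-91/11) + √(5 - 9) = -728/11 + √(-4) = -728/11 + 2*I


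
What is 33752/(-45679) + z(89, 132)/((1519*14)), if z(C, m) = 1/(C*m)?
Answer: -8432362290257/11412120145272 ≈ -0.73890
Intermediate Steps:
z(C, m) = 1/(C*m)
33752/(-45679) + z(89, 132)/((1519*14)) = 33752/(-45679) + (1/(89*132))/((1519*14)) = 33752*(-1/45679) + ((1/89)*(1/132))/21266 = -33752/45679 + (1/11748)*(1/21266) = -33752/45679 + 1/249832968 = -8432362290257/11412120145272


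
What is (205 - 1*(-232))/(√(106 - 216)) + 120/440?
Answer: 3/11 - 437*I*√110/110 ≈ 0.27273 - 41.666*I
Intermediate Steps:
(205 - 1*(-232))/(√(106 - 216)) + 120/440 = (205 + 232)/(√(-110)) + 120*(1/440) = 437/((I*√110)) + 3/11 = 437*(-I*√110/110) + 3/11 = -437*I*√110/110 + 3/11 = 3/11 - 437*I*√110/110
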